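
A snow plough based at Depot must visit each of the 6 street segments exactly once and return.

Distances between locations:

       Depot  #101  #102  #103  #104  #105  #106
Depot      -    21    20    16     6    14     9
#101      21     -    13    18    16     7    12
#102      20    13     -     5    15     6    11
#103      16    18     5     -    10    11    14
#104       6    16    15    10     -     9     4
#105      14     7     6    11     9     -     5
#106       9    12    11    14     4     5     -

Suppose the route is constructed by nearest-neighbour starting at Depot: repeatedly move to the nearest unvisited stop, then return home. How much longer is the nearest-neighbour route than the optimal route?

Excess over optimum: 10.

Depot: #104=6, #106=9, #105=14, #103=16, #102=20, #101=21 ⇒ #104
#104: #106=4, #105=9, #103=10, #102=15, #101=16 ⇒ #106
#106: #105=5, #102=11, #101=12, #103=14 ⇒ #105
#105: #102=6, #101=7, #103=11 ⇒ #102
#102: #103=5, #101=13 ⇒ #103
#103: #101=18 ⇒ #101
NN route Depot → #104 → #106 → #105 → #102 → #103 → #101 → Depot costs 65.
Optimal: Depot → #104 → #103 → #102 → #101 → #105 → #106 → Depot costs 55 (by enumerating all 360 distinct tours).
Excess = 65 − 55 = 10.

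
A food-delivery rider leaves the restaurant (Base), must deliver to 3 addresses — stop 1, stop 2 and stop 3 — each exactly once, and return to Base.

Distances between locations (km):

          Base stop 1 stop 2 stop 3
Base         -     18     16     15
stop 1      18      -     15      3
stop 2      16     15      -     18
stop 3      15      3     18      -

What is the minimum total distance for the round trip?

With 3 stops there are 3!/2 = 3 distinct round trips (a route and its reverse cost the same).
Base → stop 1 → stop 2 → stop 3 → Base: 18+15+18+15 = 66
Base → stop 1 → stop 3 → stop 2 → Base: 18+3+18+16 = 55
Base → stop 2 → stop 1 → stop 3 → Base: 16+15+3+15 = 49
The minimum is 49.
One optimal route: Base → stop 2 → stop 1 → stop 3 → Base (or its reverse).

Minimum total distance: 49 km.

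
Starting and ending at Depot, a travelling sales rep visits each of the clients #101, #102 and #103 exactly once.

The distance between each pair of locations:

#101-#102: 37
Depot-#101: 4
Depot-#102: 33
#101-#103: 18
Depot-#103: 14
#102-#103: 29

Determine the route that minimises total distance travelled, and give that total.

Depot-#101-#102-#103-Depot: 4+37+29+14 = 84
Depot-#101-#103-#102-Depot: 4+18+29+33 = 84
Depot-#102-#101-#103-Depot: 33+37+18+14 = 102
The minimum is 84.
One optimal route: Depot → #101 → #102 → #103 → Depot (or its reverse).

Shortest round trip = 84.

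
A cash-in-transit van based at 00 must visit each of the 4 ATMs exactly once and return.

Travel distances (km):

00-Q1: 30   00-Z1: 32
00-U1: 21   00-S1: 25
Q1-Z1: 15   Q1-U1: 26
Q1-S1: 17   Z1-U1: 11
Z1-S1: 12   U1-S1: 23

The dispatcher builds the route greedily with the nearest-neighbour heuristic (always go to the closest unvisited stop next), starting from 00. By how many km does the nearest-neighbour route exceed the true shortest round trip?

From 00: U1=21, S1=25, Q1=30, Z1=32 → choose U1 (21).
From U1: Z1=11, S1=23, Q1=26 → choose Z1 (11).
From Z1: S1=12, Q1=15 → choose S1 (12).
From S1: Q1=17 → choose Q1 (17).
NN route 00 → U1 → Z1 → S1 → Q1 → 00 costs 91.
Optimal: 00 → U1 → Z1 → Q1 → S1 → 00 costs 89 (by enumerating all 12 distinct tours).
Excess = 91 − 89 = 2.

Excess over optimum: 2 km.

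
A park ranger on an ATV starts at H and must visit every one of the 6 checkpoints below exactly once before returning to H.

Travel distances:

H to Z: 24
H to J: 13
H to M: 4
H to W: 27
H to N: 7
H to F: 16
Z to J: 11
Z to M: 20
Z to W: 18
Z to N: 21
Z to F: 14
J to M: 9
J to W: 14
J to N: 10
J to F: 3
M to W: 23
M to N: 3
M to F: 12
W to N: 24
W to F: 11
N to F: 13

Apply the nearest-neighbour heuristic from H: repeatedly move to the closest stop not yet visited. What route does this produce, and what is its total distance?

From H: distances to unvisited — M=4, N=7, J=13, F=16, Z=24, W=27. Nearest is M (4).
From M: distances to unvisited — N=3, J=9, F=12, Z=20, W=23. Nearest is N (3).
From N: distances to unvisited — J=10, F=13, Z=21, W=24. Nearest is J (10).
From J: distances to unvisited — F=3, Z=11, W=14. Nearest is F (3).
From F: distances to unvisited — W=11, Z=14. Nearest is W (11).
From W: distances to unvisited — Z=18. Nearest is Z (18).
Return Z→H: 24.
Total = 4 + 3 + 10 + 3 + 11 + 18 + 24 = 73.

Nearest-neighbour total = 73; route H → M → N → J → F → W → Z → H.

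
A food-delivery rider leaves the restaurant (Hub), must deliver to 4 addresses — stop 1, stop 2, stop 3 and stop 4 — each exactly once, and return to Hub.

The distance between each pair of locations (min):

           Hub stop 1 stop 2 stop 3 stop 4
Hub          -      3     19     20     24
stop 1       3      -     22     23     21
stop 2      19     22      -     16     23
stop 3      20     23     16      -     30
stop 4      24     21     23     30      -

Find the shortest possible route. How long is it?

Minimum total distance: 83 min.

With 4 stops there are 4!/2 = 12 distinct round trips (a route and its reverse cost the same).
Hub→stop 1→stop 2→stop 3→stop 4→Hub: 3+22+16+30+24 = 95
Hub→stop 1→stop 2→stop 4→stop 3→Hub: 3+22+23+30+20 = 98
Hub→stop 1→stop 3→stop 2→stop 4→Hub: 3+23+16+23+24 = 89
Hub→stop 1→stop 3→stop 4→stop 2→Hub: 3+23+30+23+19 = 98
Hub→stop 1→stop 4→stop 2→stop 3→Hub: 3+21+23+16+20 = 83
Hub→stop 1→stop 4→stop 3→stop 2→Hub: 3+21+30+16+19 = 89
Hub→stop 2→stop 1→stop 3→stop 4→Hub: 19+22+23+30+24 = 118
Hub→stop 2→stop 1→stop 4→stop 3→Hub: 19+22+21+30+20 = 112
Hub→stop 2→stop 3→stop 1→stop 4→Hub: 19+16+23+21+24 = 103
Hub→stop 2→stop 4→stop 1→stop 3→Hub: 19+23+21+23+20 = 106
Hub→stop 3→stop 1→stop 2→stop 4→Hub: 20+23+22+23+24 = 112
Hub→stop 3→stop 2→stop 1→stop 4→Hub: 20+16+22+21+24 = 103
The minimum is 83.
One optimal route: Hub → stop 1 → stop 4 → stop 2 → stop 3 → Hub (or its reverse).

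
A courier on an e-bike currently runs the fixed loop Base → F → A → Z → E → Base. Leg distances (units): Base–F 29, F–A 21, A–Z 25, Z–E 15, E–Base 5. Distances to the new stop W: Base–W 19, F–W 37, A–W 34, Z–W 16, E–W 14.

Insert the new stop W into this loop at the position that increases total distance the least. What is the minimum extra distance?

Insertion cost between consecutive stops i–j is d(i,W) + d(W,j) − d(i,j):
  between Base and F: 19 + 37 − 29 = 27
  between F and A: 37 + 34 − 21 = 50
  between A and Z: 34 + 16 − 25 = 25
  between Z and E: 16 + 14 − 15 = 15
  between E and Base: 14 + 19 − 5 = 28
Cheapest insertion is between Z and E, adding 15.
New total = 95 + 15 = 110.

+15 — insert W between Z and E.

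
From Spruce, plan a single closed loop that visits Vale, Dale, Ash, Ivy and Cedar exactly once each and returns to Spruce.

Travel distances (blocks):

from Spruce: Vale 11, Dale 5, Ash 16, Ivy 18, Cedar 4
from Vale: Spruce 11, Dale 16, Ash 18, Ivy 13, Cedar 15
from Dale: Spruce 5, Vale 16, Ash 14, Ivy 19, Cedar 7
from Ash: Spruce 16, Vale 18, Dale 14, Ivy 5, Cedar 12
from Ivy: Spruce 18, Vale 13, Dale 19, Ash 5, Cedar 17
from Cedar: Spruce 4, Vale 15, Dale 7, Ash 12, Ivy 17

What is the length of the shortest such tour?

Minimum total distance: 53 blocks.

There are 60 distinct closed tours to check (reversals are equivalent).
Spruce→Vale→Dale→Ash→Ivy→Cedar→Spruce: 11+16+14+5+17+4 = 67
Spruce→Vale→Dale→Ash→Cedar→Ivy→Spruce: 11+16+14+12+17+18 = 88
Spruce→Vale→Dale→Ivy→Ash→Cedar→Spruce: 11+16+19+5+12+4 = 67
Spruce→Vale→Dale→Ivy→Cedar→Ash→Spruce: 11+16+19+17+12+16 = 91
Spruce→Vale→Dale→Cedar→Ash→Ivy→Spruce: 11+16+7+12+5+18 = 69
Spruce→Vale→Dale→Cedar→Ivy→Ash→Spruce: 11+16+7+17+5+16 = 72
Spruce→Vale→Ash→Dale→Ivy→Cedar→Spruce: 11+18+14+19+17+4 = 83
Spruce→Vale→Ash→Dale→Cedar→Ivy→Spruce: 11+18+14+7+17+18 = 85
Spruce→Vale→Ash→Ivy→Dale→Cedar→Spruce: 11+18+5+19+7+4 = 64
Spruce→Vale→Ash→Ivy→Cedar→Dale→Spruce: 11+18+5+17+7+5 = 63
Spruce→Vale→Ash→Cedar→Dale→Ivy→Spruce: 11+18+12+7+19+18 = 85
Spruce→Vale→Ash→Cedar→Ivy→Dale→Spruce: 11+18+12+17+19+5 = 82
Spruce→Vale→Ivy→Dale→Ash→Cedar→Spruce: 11+13+19+14+12+4 = 73
Spruce→Vale→Ivy→Dale→Cedar→Ash→Spruce: 11+13+19+7+12+16 = 78
… (46 more)
Spruce→Vale→Ivy→Ash→Cedar→Dale→Spruce: 11+13+5+12+7+5 = 53  ← best
The minimum is 53.
One optimal route: Spruce → Vale → Ivy → Ash → Cedar → Dale → Spruce (or its reverse).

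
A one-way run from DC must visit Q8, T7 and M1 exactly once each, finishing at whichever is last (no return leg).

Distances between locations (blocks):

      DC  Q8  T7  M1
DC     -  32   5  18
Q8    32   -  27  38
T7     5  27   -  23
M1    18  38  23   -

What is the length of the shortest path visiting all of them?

Shortest open route: 66 blocks.

There are 3! = 6 possible orderings.
DC → Q8 → T7 → M1: 32+27+23 = 82
DC → Q8 → M1 → T7: 32+38+23 = 93
DC → T7 → Q8 → M1: 5+27+38 = 70
DC → T7 → M1 → Q8: 5+23+38 = 66
DC → M1 → Q8 → T7: 18+38+27 = 83
DC → M1 → T7 → Q8: 18+23+27 = 68
The minimum is 66.
One shortest path: DC → T7 → M1 → Q8.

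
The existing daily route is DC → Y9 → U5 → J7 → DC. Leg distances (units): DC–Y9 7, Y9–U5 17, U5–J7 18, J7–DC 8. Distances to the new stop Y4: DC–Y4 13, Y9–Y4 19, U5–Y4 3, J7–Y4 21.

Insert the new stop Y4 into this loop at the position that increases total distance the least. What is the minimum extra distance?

Insertion cost between consecutive stops i–j is d(i,Y4) + d(Y4,j) − d(i,j):
  between DC and Y9: 13 + 19 − 7 = 25
  between Y9 and U5: 19 + 3 − 17 = 5
  between U5 and J7: 3 + 21 − 18 = 6
  between J7 and DC: 21 + 13 − 8 = 26
Cheapest insertion is between Y9 and U5, adding 5.
New total = 50 + 5 = 55.

Adding 5 by placing Y4 on the Y9–U5 leg.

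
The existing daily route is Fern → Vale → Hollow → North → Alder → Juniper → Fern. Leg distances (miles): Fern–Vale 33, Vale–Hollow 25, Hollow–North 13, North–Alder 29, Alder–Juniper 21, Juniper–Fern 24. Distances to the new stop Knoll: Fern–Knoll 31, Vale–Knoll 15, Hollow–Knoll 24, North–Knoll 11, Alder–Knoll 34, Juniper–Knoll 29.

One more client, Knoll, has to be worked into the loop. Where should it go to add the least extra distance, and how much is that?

Insertion cost between consecutive stops i–j is d(i,Knoll) + d(Knoll,j) − d(i,j):
  between Fern and Vale: 31 + 15 − 33 = 13
  between Vale and Hollow: 15 + 24 − 25 = 14
  between Hollow and North: 24 + 11 − 13 = 22
  between North and Alder: 11 + 34 − 29 = 16
  between Alder and Juniper: 34 + 29 − 21 = 42
  between Juniper and Fern: 29 + 31 − 24 = 36
Cheapest insertion is between Fern and Vale, adding 13.
New total = 145 + 13 = 158.

Adding 13 miles by placing Knoll on the Fern–Vale leg.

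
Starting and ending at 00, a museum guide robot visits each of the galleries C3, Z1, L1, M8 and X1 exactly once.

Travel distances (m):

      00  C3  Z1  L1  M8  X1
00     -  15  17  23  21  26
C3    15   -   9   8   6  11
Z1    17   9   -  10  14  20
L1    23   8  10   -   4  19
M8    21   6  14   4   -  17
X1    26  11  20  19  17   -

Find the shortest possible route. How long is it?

Minimum total distance: 74 m.

There are 60 distinct closed tours to check (reversals are equivalent).
00-C3-Z1-L1-M8-X1-00: 15+9+10+4+17+26 = 81
00-C3-Z1-L1-X1-M8-00: 15+9+10+19+17+21 = 91
00-C3-Z1-M8-L1-X1-00: 15+9+14+4+19+26 = 87
00-C3-Z1-M8-X1-L1-00: 15+9+14+17+19+23 = 97
00-C3-Z1-X1-L1-M8-00: 15+9+20+19+4+21 = 88
00-C3-Z1-X1-M8-L1-00: 15+9+20+17+4+23 = 88
00-C3-L1-Z1-M8-X1-00: 15+8+10+14+17+26 = 90
00-C3-L1-Z1-X1-M8-00: 15+8+10+20+17+21 = 91
00-C3-L1-M8-Z1-X1-00: 15+8+4+14+20+26 = 87
00-C3-L1-M8-X1-Z1-00: 15+8+4+17+20+17 = 81
00-C3-L1-X1-Z1-M8-00: 15+8+19+20+14+21 = 97
00-C3-L1-X1-M8-Z1-00: 15+8+19+17+14+17 = 90
00-C3-M8-Z1-L1-X1-00: 15+6+14+10+19+26 = 90
00-C3-M8-Z1-X1-L1-00: 15+6+14+20+19+23 = 97
… (46 more)
00-C3-X1-M8-L1-Z1-00: 15+11+17+4+10+17 = 74  ← best
The minimum is 74.
One optimal route: 00 → C3 → X1 → M8 → L1 → Z1 → 00 (or its reverse).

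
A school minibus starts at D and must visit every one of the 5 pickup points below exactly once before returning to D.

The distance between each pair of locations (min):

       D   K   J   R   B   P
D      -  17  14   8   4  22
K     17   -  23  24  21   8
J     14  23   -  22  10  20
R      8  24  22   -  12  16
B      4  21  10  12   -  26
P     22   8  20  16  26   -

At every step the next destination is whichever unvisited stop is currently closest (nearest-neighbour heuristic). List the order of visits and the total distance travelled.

74 min along D → B → J → P → K → R → D.

From D: distances to unvisited — B=4, R=8, J=14, K=17, P=22. Nearest is B (4).
From B: distances to unvisited — J=10, R=12, K=21, P=26. Nearest is J (10).
From J: distances to unvisited — P=20, R=22, K=23. Nearest is P (20).
From P: distances to unvisited — K=8, R=16. Nearest is K (8).
From K: distances to unvisited — R=24. Nearest is R (24).
Return R→D: 8.
Total = 4 + 10 + 20 + 8 + 24 + 8 = 74.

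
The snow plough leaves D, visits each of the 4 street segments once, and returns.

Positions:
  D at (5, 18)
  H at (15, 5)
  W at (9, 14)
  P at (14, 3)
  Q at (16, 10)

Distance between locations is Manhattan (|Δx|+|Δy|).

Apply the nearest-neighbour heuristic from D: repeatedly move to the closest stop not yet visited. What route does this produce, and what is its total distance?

D → [W:8 / Q:19 / H:23 / P:24] → W (8)
W → [Q:11 / H:15 / P:16] → Q (11)
Q → [H:6 / P:9] → H (6)
H → [P:3] → P (3)
Return P→D: 24.
Total = 8 + 11 + 6 + 3 + 24 = 52.

Total distance 52 via the nearest-neighbour route D → W → Q → H → P → D.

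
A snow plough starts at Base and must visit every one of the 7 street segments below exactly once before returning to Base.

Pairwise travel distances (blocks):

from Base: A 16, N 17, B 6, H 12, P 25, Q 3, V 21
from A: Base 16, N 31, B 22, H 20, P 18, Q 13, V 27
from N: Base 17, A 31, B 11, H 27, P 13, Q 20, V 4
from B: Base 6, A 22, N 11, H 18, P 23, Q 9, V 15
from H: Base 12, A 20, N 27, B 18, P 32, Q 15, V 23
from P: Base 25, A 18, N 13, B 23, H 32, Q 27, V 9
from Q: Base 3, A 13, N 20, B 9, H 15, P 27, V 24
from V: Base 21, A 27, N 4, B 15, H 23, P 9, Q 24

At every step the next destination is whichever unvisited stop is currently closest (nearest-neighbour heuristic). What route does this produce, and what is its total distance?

Nearest-neighbour total = 86 blocks; route Base → Q → B → N → V → P → A → H → Base.

At Base the remaining stops are Q 3, B 6, H 12, A 16, N 17, V 21, P 25; go to Q.
At Q the remaining stops are B 9, A 13, H 15, N 20, V 24, P 27; go to B.
At B the remaining stops are N 11, V 15, H 18, A 22, P 23; go to N.
At N the remaining stops are V 4, P 13, H 27, A 31; go to V.
At V the remaining stops are P 9, H 23, A 27; go to P.
At P the remaining stops are A 18, H 32; go to A.
At A the remaining stops are H 20; go to H.
Return H→Base: 12.
Total = 3 + 9 + 11 + 4 + 9 + 18 + 20 + 12 = 86.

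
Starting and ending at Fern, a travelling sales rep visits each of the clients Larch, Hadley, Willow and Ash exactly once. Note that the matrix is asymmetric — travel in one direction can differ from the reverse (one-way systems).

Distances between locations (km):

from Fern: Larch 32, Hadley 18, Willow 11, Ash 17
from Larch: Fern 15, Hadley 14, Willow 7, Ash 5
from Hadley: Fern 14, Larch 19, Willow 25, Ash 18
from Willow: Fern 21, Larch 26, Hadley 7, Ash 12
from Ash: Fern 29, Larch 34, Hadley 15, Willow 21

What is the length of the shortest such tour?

Fern - Larch - Hadley - Willow - Ash - Fern: 32+14+25+12+29 = 112
Fern - Larch - Hadley - Ash - Willow - Fern: 32+14+18+21+21 = 106
Fern - Larch - Willow - Hadley - Ash - Fern: 32+7+7+18+29 = 93
Fern - Larch - Willow - Ash - Hadley - Fern: 32+7+12+15+14 = 80
Fern - Larch - Ash - Hadley - Willow - Fern: 32+5+15+25+21 = 98
Fern - Larch - Ash - Willow - Hadley - Fern: 32+5+21+7+14 = 79
Fern - Hadley - Larch - Willow - Ash - Fern: 18+19+7+12+29 = 85
Fern - Hadley - Larch - Ash - Willow - Fern: 18+19+5+21+21 = 84
Fern - Hadley - Willow - Larch - Ash - Fern: 18+25+26+5+29 = 103
Fern - Hadley - Willow - Ash - Larch - Fern: 18+25+12+34+15 = 104
Fern - Hadley - Ash - Larch - Willow - Fern: 18+18+34+7+21 = 98
Fern - Hadley - Ash - Willow - Larch - Fern: 18+18+21+26+15 = 98
Fern - Willow - Larch - Hadley - Ash - Fern: 11+26+14+18+29 = 98
Fern - Willow - Larch - Ash - Hadley - Fern: 11+26+5+15+14 = 71
… (10 more)
The minimum is 71.
One optimal route: Fern → Willow → Larch → Ash → Hadley → Fern.

Minimum total distance: 71 km.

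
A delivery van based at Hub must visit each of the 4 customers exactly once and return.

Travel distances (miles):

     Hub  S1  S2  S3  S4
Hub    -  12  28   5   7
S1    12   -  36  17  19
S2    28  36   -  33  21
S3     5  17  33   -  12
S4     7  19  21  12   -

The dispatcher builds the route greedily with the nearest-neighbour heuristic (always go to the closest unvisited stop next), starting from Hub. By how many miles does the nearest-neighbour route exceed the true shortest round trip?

From Hub: S3=5, S4=7, S1=12, S2=28 → choose S3 (5).
From S3: S4=12, S1=17, S2=33 → choose S4 (12).
From S4: S1=19, S2=21 → choose S1 (19).
From S1: S2=36 → choose S2 (36).
NN route Hub → S3 → S4 → S1 → S2 → Hub costs 100.
Optimal: Hub → S1 → S2 → S4 → S3 → Hub costs 86 (by enumerating all 12 distinct tours).
Excess = 100 − 86 = 14.

Excess over optimum: 14 miles.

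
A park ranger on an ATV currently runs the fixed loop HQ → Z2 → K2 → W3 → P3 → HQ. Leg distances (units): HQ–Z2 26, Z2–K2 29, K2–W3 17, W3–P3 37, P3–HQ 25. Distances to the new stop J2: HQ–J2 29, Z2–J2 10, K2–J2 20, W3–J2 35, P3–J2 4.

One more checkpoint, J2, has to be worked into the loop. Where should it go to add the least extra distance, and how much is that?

Insertion cost between consecutive stops i–j is d(i,J2) + d(J2,j) − d(i,j):
  between HQ and Z2: 29 + 10 − 26 = 13
  between Z2 and K2: 10 + 20 − 29 = 1
  between K2 and W3: 20 + 35 − 17 = 38
  between W3 and P3: 35 + 4 − 37 = 2
  between P3 and HQ: 4 + 29 − 25 = 8
Cheapest insertion is between Z2 and K2, adding 1.
New total = 134 + 1 = 135.

+1 — insert J2 between Z2 and K2.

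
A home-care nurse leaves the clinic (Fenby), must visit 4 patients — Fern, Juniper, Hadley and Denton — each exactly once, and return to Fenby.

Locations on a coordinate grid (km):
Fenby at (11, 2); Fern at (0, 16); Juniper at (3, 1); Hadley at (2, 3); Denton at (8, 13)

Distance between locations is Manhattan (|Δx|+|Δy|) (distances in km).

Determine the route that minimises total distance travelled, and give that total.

52 km — the shortest possible round trip.

Fenby-Fern-Juniper-Hadley-Denton-Fenby: 25+18+3+16+14 = 76
Fenby-Fern-Juniper-Denton-Hadley-Fenby: 25+18+17+16+10 = 86
Fenby-Fern-Hadley-Juniper-Denton-Fenby: 25+15+3+17+14 = 74
Fenby-Fern-Hadley-Denton-Juniper-Fenby: 25+15+16+17+9 = 82
Fenby-Fern-Denton-Juniper-Hadley-Fenby: 25+11+17+3+10 = 66
Fenby-Fern-Denton-Hadley-Juniper-Fenby: 25+11+16+3+9 = 64
Fenby-Juniper-Fern-Hadley-Denton-Fenby: 9+18+15+16+14 = 72
Fenby-Juniper-Fern-Denton-Hadley-Fenby: 9+18+11+16+10 = 64
Fenby-Juniper-Hadley-Fern-Denton-Fenby: 9+3+15+11+14 = 52
Fenby-Juniper-Denton-Fern-Hadley-Fenby: 9+17+11+15+10 = 62
Fenby-Hadley-Fern-Juniper-Denton-Fenby: 10+15+18+17+14 = 74
Fenby-Hadley-Juniper-Fern-Denton-Fenby: 10+3+18+11+14 = 56
The minimum is 52.
One optimal route: Fenby → Juniper → Hadley → Fern → Denton → Fenby (or its reverse).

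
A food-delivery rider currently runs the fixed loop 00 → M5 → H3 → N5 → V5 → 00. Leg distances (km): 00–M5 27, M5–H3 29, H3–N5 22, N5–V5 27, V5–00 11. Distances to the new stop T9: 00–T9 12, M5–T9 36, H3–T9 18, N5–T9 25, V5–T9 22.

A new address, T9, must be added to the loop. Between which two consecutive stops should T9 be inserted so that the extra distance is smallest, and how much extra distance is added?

Insertion cost between consecutive stops i–j is d(i,T9) + d(T9,j) − d(i,j):
  between 00 and M5: 12 + 36 − 27 = 21
  between M5 and H3: 36 + 18 − 29 = 25
  between H3 and N5: 18 + 25 − 22 = 21
  between N5 and V5: 25 + 22 − 27 = 20
  between V5 and 00: 22 + 12 − 11 = 23
Cheapest insertion is between N5 and V5, adding 20.
New total = 116 + 20 = 136.

+20 km — insert T9 between N5 and V5.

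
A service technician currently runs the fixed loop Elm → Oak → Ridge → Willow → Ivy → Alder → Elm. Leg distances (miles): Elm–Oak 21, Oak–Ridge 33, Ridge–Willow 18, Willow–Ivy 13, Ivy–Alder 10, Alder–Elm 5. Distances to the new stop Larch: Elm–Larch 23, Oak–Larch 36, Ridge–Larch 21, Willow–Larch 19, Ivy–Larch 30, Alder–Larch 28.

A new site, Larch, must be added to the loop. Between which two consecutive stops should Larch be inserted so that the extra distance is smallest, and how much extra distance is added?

Insertion cost between consecutive stops i–j is d(i,Larch) + d(Larch,j) − d(i,j):
  between Elm and Oak: 23 + 36 − 21 = 38
  between Oak and Ridge: 36 + 21 − 33 = 24
  between Ridge and Willow: 21 + 19 − 18 = 22
  between Willow and Ivy: 19 + 30 − 13 = 36
  between Ivy and Alder: 30 + 28 − 10 = 48
  between Alder and Elm: 28 + 23 − 5 = 46
Cheapest insertion is between Ridge and Willow, adding 22.
New total = 100 + 22 = 122.

Adding 22 miles by placing Larch on the Ridge–Willow leg.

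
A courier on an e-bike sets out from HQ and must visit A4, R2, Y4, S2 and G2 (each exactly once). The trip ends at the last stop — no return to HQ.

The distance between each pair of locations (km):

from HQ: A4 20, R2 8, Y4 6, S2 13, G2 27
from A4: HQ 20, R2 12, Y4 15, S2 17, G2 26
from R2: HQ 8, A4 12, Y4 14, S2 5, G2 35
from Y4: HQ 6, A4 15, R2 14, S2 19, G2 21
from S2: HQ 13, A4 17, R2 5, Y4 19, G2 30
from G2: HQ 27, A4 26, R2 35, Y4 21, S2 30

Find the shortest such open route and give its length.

There are 5! = 120 possible orderings.
HQ→A4→R2→Y4→S2→G2: 20+12+14+19+30 = 95
HQ→A4→R2→Y4→G2→S2: 20+12+14+21+30 = 97
HQ→A4→R2→S2→Y4→G2: 20+12+5+19+21 = 77
HQ→A4→R2→S2→G2→Y4: 20+12+5+30+21 = 88
HQ→A4→R2→G2→Y4→S2: 20+12+35+21+19 = 107
HQ→A4→R2→G2→S2→Y4: 20+12+35+30+19 = 116
HQ→A4→Y4→R2→S2→G2: 20+15+14+5+30 = 84
HQ→A4→Y4→R2→G2→S2: 20+15+14+35+30 = 114
HQ→A4→Y4→S2→R2→G2: 20+15+19+5+35 = 94
HQ→A4→Y4→S2→G2→R2: 20+15+19+30+35 = 119
HQ→A4→Y4→G2→R2→S2: 20+15+21+35+5 = 96
HQ→A4→Y4→G2→S2→R2: 20+15+21+30+5 = 91
HQ→A4→S2→R2→Y4→G2: 20+17+5+14+21 = 77
HQ→A4→S2→R2→G2→Y4: 20+17+5+35+21 = 98
… (106 more)
HQ→R2→S2→A4→Y4→G2: 8+5+17+15+21 = 66  ← best
The minimum is 66.
One shortest path: HQ → R2 → S2 → A4 → Y4 → G2.

Shortest open route: 66 km.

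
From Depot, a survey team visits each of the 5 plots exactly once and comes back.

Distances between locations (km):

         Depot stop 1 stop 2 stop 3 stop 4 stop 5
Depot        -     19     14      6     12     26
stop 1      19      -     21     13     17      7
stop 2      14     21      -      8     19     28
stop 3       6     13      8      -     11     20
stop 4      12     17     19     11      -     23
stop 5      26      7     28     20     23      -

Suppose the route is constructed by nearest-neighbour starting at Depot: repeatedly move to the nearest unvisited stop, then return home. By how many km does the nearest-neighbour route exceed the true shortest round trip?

6 km longer than the optimal tour.

From Depot: stop 3=6, stop 4=12, stop 2=14, stop 1=19, stop 5=26 → choose stop 3 (6).
From stop 3: stop 2=8, stop 4=11, stop 1=13, stop 5=20 → choose stop 2 (8).
From stop 2: stop 4=19, stop 1=21, stop 5=28 → choose stop 4 (19).
From stop 4: stop 1=17, stop 5=23 → choose stop 1 (17).
From stop 1: stop 5=7 → choose stop 5 (7).
NN route Depot → stop 3 → stop 2 → stop 4 → stop 1 → stop 5 → Depot costs 83.
Optimal: Depot → stop 2 → stop 3 → stop 1 → stop 5 → stop 4 → Depot costs 77 (by enumerating all 60 distinct tours).
Excess = 83 − 77 = 6.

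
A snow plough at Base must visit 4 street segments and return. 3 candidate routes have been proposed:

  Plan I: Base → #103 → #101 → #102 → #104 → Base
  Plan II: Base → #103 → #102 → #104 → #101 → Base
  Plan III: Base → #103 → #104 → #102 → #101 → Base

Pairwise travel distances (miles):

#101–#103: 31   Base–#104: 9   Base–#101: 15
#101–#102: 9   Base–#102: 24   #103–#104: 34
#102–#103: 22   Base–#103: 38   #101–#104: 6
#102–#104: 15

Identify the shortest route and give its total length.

96 miles — Plan II is the shortest.

Plan I: 38 + 31 + 9 + 15 + 9 = 102
Plan II: 38 + 22 + 15 + 6 + 15 = 96
Plan III: 38 + 34 + 15 + 9 + 15 = 111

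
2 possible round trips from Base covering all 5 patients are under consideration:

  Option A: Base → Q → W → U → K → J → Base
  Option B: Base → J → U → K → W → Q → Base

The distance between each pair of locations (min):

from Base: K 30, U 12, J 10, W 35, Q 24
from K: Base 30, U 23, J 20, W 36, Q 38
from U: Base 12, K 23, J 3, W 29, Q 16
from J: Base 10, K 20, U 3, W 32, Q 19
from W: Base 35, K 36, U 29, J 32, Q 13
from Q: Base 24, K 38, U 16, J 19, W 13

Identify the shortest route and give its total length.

109 min — Option B is the shortest.

Option A: 24 + 13 + 29 + 23 + 20 + 10 = 119
Option B: 10 + 3 + 23 + 36 + 13 + 24 = 109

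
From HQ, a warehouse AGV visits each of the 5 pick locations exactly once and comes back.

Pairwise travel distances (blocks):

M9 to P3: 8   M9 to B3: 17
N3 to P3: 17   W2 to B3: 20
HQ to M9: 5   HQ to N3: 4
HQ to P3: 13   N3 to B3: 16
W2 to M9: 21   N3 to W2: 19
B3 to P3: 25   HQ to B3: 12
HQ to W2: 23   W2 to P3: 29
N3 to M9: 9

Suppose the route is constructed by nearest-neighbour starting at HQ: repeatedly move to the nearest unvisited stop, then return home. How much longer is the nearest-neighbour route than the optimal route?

8 blocks longer than the optimal tour.

HQ: N3=4, M9=5, B3=12, P3=13, W2=23 ⇒ N3
N3: M9=9, B3=16, P3=17, W2=19 ⇒ M9
M9: P3=8, B3=17, W2=21 ⇒ P3
P3: B3=25, W2=29 ⇒ B3
B3: W2=20 ⇒ W2
NN route HQ → N3 → M9 → P3 → B3 → W2 → HQ costs 89.
Optimal: HQ → N3 → W2 → B3 → M9 → P3 → HQ costs 81 (by enumerating all 60 distinct tours).
Excess = 89 − 81 = 8.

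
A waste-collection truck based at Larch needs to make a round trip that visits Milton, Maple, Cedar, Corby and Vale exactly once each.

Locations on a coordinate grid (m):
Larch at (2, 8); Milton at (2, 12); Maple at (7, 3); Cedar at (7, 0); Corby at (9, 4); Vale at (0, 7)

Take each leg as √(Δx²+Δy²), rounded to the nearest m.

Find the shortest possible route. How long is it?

Shortest round trip = 32 m.

With 5 stops there are 5!/2 = 60 distinct round trips (a route and its reverse cost the same).
Larch→Milton→Maple→Cedar→Corby→Vale→Larch: 4+10+3+4+9+2 = 32
Larch→Milton→Maple→Cedar→Vale→Corby→Larch: 4+10+3+10+9+8 = 44
Larch→Milton→Maple→Corby→Cedar→Vale→Larch: 4+10+2+4+10+2 = 32
Larch→Milton→Maple→Corby→Vale→Cedar→Larch: 4+10+2+9+10+9 = 44
Larch→Milton→Maple→Vale→Cedar→Corby→Larch: 4+10+8+10+4+8 = 44
Larch→Milton→Maple→Vale→Corby→Cedar→Larch: 4+10+8+9+4+9 = 44
Larch→Milton→Cedar→Maple→Corby→Vale→Larch: 4+13+3+2+9+2 = 33
Larch→Milton→Cedar→Maple→Vale→Corby→Larch: 4+13+3+8+9+8 = 45
Larch→Milton→Cedar→Corby→Maple→Vale→Larch: 4+13+4+2+8+2 = 33
Larch→Milton→Cedar→Corby→Vale→Maple→Larch: 4+13+4+9+8+7 = 45
Larch→Milton→Cedar→Vale→Maple→Corby→Larch: 4+13+10+8+2+8 = 45
Larch→Milton→Cedar→Vale→Corby→Maple→Larch: 4+13+10+9+2+7 = 45
Larch→Milton→Corby→Maple→Cedar→Vale→Larch: 4+11+2+3+10+2 = 32
Larch→Milton→Corby→Maple→Vale→Cedar→Larch: 4+11+2+8+10+9 = 44
… (46 more)
The minimum is 32.
One optimal route: Larch → Milton → Maple → Cedar → Corby → Vale → Larch (or its reverse).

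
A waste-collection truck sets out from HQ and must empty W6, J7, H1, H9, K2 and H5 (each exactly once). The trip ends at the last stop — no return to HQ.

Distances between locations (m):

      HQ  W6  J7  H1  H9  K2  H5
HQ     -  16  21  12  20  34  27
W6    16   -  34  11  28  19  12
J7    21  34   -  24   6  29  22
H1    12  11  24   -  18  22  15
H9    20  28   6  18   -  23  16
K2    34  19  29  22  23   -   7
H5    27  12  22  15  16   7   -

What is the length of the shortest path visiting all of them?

There are 6! = 720 possible orderings.
HQ → W6 → J7 → H1 → H9 → K2 → H5: 16+34+24+18+23+7 = 122
HQ → W6 → J7 → H1 → H9 → H5 → K2: 16+34+24+18+16+7 = 115
HQ → W6 → J7 → H1 → K2 → H9 → H5: 16+34+24+22+23+16 = 135
HQ → W6 → J7 → H1 → K2 → H5 → H9: 16+34+24+22+7+16 = 119
HQ → W6 → J7 → H1 → H5 → H9 → K2: 16+34+24+15+16+23 = 128
HQ → W6 → J7 → H1 → H5 → K2 → H9: 16+34+24+15+7+23 = 119
HQ → W6 → J7 → H9 → H1 → K2 → H5: 16+34+6+18+22+7 = 103
HQ → W6 → J7 → H9 → H1 → H5 → K2: 16+34+6+18+15+7 = 96
… (712 more)
HQ → H1 → W6 → K2 → H5 → H9 → J7: 12+11+19+7+16+6 = 71  ← best
The minimum is 71.
One shortest path: HQ → H1 → W6 → K2 → H5 → H9 → J7.

Minimum one-way distance = 71 m.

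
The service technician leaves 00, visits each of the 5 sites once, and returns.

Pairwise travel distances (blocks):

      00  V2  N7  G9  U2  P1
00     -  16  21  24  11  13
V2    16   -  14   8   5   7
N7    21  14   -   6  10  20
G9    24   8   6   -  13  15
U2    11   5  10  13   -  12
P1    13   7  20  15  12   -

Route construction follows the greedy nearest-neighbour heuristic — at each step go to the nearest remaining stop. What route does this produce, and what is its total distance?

65 blocks along 00 → U2 → V2 → P1 → G9 → N7 → 00.

From 00: distances to unvisited — U2=11, P1=13, V2=16, N7=21, G9=24. Nearest is U2 (11).
From U2: distances to unvisited — V2=5, N7=10, P1=12, G9=13. Nearest is V2 (5).
From V2: distances to unvisited — P1=7, G9=8, N7=14. Nearest is P1 (7).
From P1: distances to unvisited — G9=15, N7=20. Nearest is G9 (15).
From G9: distances to unvisited — N7=6. Nearest is N7 (6).
Return N7→00: 21.
Total = 11 + 5 + 7 + 15 + 6 + 21 = 65.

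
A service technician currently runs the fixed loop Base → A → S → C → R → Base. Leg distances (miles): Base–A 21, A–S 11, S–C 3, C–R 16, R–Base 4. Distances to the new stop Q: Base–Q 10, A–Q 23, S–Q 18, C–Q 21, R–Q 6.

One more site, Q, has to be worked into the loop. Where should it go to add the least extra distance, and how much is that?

Insertion cost between consecutive stops i–j is d(i,Q) + d(Q,j) − d(i,j):
  between Base and A: 10 + 23 − 21 = 12
  between A and S: 23 + 18 − 11 = 30
  between S and C: 18 + 21 − 3 = 36
  between C and R: 21 + 6 − 16 = 11
  between R and Base: 6 + 10 − 4 = 12
Cheapest insertion is between C and R, adding 11.
New total = 55 + 11 = 66.

+11 miles — insert Q between C and R.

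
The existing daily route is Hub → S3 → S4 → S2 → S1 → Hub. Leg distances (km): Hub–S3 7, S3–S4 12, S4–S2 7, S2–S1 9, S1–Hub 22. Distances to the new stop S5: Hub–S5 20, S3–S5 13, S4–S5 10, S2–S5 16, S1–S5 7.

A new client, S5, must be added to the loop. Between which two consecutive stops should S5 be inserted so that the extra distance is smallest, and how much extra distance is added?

+5 km — insert S5 between S1 and Hub.

Insertion cost between consecutive stops i–j is d(i,S5) + d(S5,j) − d(i,j):
  between Hub and S3: 20 + 13 − 7 = 26
  between S3 and S4: 13 + 10 − 12 = 11
  between S4 and S2: 10 + 16 − 7 = 19
  between S2 and S1: 16 + 7 − 9 = 14
  between S1 and Hub: 7 + 20 − 22 = 5
Cheapest insertion is between S1 and Hub, adding 5.
New total = 57 + 5 = 62.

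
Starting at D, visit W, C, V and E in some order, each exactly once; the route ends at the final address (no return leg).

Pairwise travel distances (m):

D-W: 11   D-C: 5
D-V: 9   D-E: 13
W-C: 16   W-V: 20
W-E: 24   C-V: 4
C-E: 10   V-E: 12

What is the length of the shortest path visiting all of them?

Shortest open route: 43 m.

There are 4! = 24 possible orderings.
D → W → C → V → E: 11+16+4+12 = 43
D → W → C → E → V: 11+16+10+12 = 49
D → W → V → C → E: 11+20+4+10 = 45
D → W → V → E → C: 11+20+12+10 = 53
D → W → E → C → V: 11+24+10+4 = 49
D → W → E → V → C: 11+24+12+4 = 51
D → C → W → V → E: 5+16+20+12 = 53
D → C → W → E → V: 5+16+24+12 = 57
D → C → V → W → E: 5+4+20+24 = 53
D → C → V → E → W: 5+4+12+24 = 45
D → C → E → W → V: 5+10+24+20 = 59
D → C → E → V → W: 5+10+12+20 = 47
D → V → W → C → E: 9+20+16+10 = 55
D → V → W → E → C: 9+20+24+10 = 63
… (10 more)
The minimum is 43.
One shortest path: D → W → C → V → E.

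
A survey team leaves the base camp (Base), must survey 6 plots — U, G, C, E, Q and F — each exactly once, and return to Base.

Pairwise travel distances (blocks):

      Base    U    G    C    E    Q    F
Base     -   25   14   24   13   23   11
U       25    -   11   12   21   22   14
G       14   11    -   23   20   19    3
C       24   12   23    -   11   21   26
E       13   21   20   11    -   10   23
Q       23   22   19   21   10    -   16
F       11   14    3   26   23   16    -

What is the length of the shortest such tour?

With 6 stops there are 6!/2 = 360 distinct round trips (a route and its reverse cost the same).
Base - U - G - C - E - Q - F - Base: 25+11+23+11+10+16+11 = 107
Base - U - G - C - E - F - Q - Base: 25+11+23+11+23+16+23 = 132
Base - U - G - C - Q - E - F - Base: 25+11+23+21+10+23+11 = 124
Base - U - G - C - Q - F - E - Base: 25+11+23+21+16+23+13 = 132
Base - U - G - C - F - E - Q - Base: 25+11+23+26+23+10+23 = 141
Base - U - G - C - F - Q - E - Base: 25+11+23+26+16+10+13 = 124
Base - U - G - E - C - Q - F - Base: 25+11+20+11+21+16+11 = 115
Base - U - G - E - C - F - Q - Base: 25+11+20+11+26+16+23 = 132
… (352 more)
Base - E - Q - C - U - G - F - Base: 13+10+21+12+11+3+11 = 81  ← best
The minimum is 81.
One optimal route: Base → E → Q → C → U → G → F → Base (or its reverse).

Shortest round trip = 81 blocks.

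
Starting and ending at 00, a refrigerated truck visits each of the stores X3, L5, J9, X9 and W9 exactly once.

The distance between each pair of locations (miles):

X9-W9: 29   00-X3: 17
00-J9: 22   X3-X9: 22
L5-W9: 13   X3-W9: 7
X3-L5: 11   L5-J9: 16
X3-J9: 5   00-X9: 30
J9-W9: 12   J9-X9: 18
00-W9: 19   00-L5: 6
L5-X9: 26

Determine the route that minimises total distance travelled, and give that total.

00 → X3 → L5 → J9 → X9 → W9 → 00: 17+11+16+18+29+19 = 110
00 → X3 → L5 → J9 → W9 → X9 → 00: 17+11+16+12+29+30 = 115
00 → X3 → L5 → X9 → J9 → W9 → 00: 17+11+26+18+12+19 = 103
00 → X3 → L5 → X9 → W9 → J9 → 00: 17+11+26+29+12+22 = 117
00 → X3 → L5 → W9 → J9 → X9 → 00: 17+11+13+12+18+30 = 101
00 → X3 → L5 → W9 → X9 → J9 → 00: 17+11+13+29+18+22 = 110
00 → X3 → J9 → L5 → X9 → W9 → 00: 17+5+16+26+29+19 = 112
00 → X3 → J9 → L5 → W9 → X9 → 00: 17+5+16+13+29+30 = 110
00 → X3 → J9 → X9 → L5 → W9 → 00: 17+5+18+26+13+19 = 98
00 → X3 → J9 → X9 → W9 → L5 → 00: 17+5+18+29+13+6 = 88
00 → X3 → J9 → W9 → L5 → X9 → 00: 17+5+12+13+26+30 = 103
00 → X3 → J9 → W9 → X9 → L5 → 00: 17+5+12+29+26+6 = 95
00 → X3 → X9 → L5 → J9 → W9 → 00: 17+22+26+16+12+19 = 112
00 → X3 → X9 → L5 → W9 → J9 → 00: 17+22+26+13+12+22 = 112
… (46 more)
00 → L5 → W9 → X3 → J9 → X9 → 00: 6+13+7+5+18+30 = 79  ← best
The minimum is 79.
One optimal route: 00 → L5 → W9 → X3 → J9 → X9 → 00 (or its reverse).

Minimum total distance: 79 miles.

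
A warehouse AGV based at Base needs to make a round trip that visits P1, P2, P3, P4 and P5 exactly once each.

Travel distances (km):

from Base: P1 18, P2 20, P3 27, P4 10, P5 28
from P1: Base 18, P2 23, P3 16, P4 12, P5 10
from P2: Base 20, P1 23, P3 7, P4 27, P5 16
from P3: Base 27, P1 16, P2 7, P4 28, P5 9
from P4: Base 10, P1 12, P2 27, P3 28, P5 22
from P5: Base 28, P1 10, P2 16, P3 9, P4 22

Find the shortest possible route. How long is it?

There are 60 distinct closed tours to check (reversals are equivalent).
Base → P1 → P2 → P3 → P4 → P5 → Base: 18+23+7+28+22+28 = 126
Base → P1 → P2 → P3 → P5 → P4 → Base: 18+23+7+9+22+10 = 89
Base → P1 → P2 → P4 → P3 → P5 → Base: 18+23+27+28+9+28 = 133
Base → P1 → P2 → P4 → P5 → P3 → Base: 18+23+27+22+9+27 = 126
Base → P1 → P2 → P5 → P3 → P4 → Base: 18+23+16+9+28+10 = 104
Base → P1 → P2 → P5 → P4 → P3 → Base: 18+23+16+22+28+27 = 134
Base → P1 → P3 → P2 → P4 → P5 → Base: 18+16+7+27+22+28 = 118
Base → P1 → P3 → P2 → P5 → P4 → Base: 18+16+7+16+22+10 = 89
Base → P1 → P3 → P4 → P2 → P5 → Base: 18+16+28+27+16+28 = 133
Base → P1 → P3 → P4 → P5 → P2 → Base: 18+16+28+22+16+20 = 120
Base → P1 → P3 → P5 → P2 → P4 → Base: 18+16+9+16+27+10 = 96
Base → P1 → P3 → P5 → P4 → P2 → Base: 18+16+9+22+27+20 = 112
Base → P1 → P4 → P2 → P3 → P5 → Base: 18+12+27+7+9+28 = 101
Base → P1 → P4 → P2 → P5 → P3 → Base: 18+12+27+16+9+27 = 109
… (46 more)
Base → P2 → P3 → P5 → P1 → P4 → Base: 20+7+9+10+12+10 = 68  ← best
The minimum is 68.
One optimal route: Base → P2 → P3 → P5 → P1 → P4 → Base (or its reverse).

Shortest round trip = 68 km.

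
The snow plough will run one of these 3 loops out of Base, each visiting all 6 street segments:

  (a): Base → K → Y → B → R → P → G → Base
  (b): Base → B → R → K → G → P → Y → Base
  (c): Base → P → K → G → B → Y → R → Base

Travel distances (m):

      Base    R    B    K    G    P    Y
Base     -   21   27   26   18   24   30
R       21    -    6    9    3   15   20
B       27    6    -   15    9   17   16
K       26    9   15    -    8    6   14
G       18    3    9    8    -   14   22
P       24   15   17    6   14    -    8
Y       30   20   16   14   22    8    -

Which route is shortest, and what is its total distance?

Shortest is (b), total 102 m.

(a): 26 + 14 + 16 + 6 + 15 + 14 + 18 = 109
(b): 27 + 6 + 9 + 8 + 14 + 8 + 30 = 102
(c): 24 + 6 + 8 + 9 + 16 + 20 + 21 = 104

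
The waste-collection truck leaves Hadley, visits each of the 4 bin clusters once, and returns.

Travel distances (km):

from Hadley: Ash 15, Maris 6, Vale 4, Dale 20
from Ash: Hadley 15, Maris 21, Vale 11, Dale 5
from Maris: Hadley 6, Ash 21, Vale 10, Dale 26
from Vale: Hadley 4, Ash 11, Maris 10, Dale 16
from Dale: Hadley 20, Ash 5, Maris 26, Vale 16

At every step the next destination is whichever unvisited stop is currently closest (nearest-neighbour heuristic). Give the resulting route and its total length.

Nearest-neighbour total = 60 km; route Hadley → Vale → Maris → Ash → Dale → Hadley.

At Hadley the remaining stops are Vale 4, Maris 6, Ash 15, Dale 20; go to Vale.
At Vale the remaining stops are Maris 10, Ash 11, Dale 16; go to Maris.
At Maris the remaining stops are Ash 21, Dale 26; go to Ash.
At Ash the remaining stops are Dale 5; go to Dale.
Return Dale→Hadley: 20.
Total = 4 + 10 + 21 + 5 + 20 = 60.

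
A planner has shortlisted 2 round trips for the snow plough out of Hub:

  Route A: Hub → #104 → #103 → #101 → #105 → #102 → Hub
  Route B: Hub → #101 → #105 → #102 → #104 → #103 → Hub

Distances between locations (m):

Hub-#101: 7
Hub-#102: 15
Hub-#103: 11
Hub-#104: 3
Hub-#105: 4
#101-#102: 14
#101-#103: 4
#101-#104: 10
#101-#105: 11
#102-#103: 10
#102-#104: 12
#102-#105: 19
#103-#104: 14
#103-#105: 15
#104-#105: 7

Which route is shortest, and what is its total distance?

Route A: 3 + 14 + 4 + 11 + 19 + 15 = 66
Route B: 7 + 11 + 19 + 12 + 14 + 11 = 74

66 m — Route A is the shortest.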